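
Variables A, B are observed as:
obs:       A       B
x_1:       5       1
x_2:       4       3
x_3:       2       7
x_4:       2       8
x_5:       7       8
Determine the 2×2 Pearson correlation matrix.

Step 1 — column means:
  mean(A) = (5 + 4 + 2 + 2 + 7) / 5 = 20/5 = 4
  mean(B) = (1 + 3 + 7 + 8 + 8) / 5 = 27/5 = 5.4

Step 2 — sample variances and covariances s[i,j] = (1/(n-1)) · Σ_k (x_{k,i} - mean_i) · (x_{k,j} - mean_j), with n-1 = 4:
  s[A,A] = ((1)·(1) + (0)·(0) + (-2)·(-2) + (-2)·(-2) + (3)·(3)) / 4 = 18/4 = 4.5
  s[A,B] = ((1)·(-4.4) + (0)·(-2.4) + (-2)·(1.6) + (-2)·(2.6) + (3)·(2.6)) / 4 = -5/4 = -1.25
  s[B,B] = ((-4.4)·(-4.4) + (-2.4)·(-2.4) + (1.6)·(1.6) + (2.6)·(2.6) + (2.6)·(2.6)) / 4 = 41.2/4 = 10.3
  Sample standard deviations s_i = √(s[i,i]):
  s(A) = √(4.5) = 2.1213
  s(B) = √(10.3) = 3.2094

Step 3 — r_{ij} = s_{ij} / (s_i · s_j):
  r[A,A] = 1 (diagonal).
  r[A,B] = -1.25 / (2.1213 · 3.2094) = -1.25 / 6.8081 = -0.1836
  r[B,B] = 1 (diagonal).

R is symmetric with unit diagonal. Assembling:

R = [[1, -0.1836],
 [-0.1836, 1]]


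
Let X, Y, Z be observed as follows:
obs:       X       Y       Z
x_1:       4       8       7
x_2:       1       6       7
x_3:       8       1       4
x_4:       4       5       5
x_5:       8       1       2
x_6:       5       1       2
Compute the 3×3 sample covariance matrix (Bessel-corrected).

Step 1 — column means:
  mean(X) = (4 + 1 + 8 + 4 + 8 + 5) / 6 = 30/6 = 5
  mean(Y) = (8 + 6 + 1 + 5 + 1 + 1) / 6 = 22/6 = 3.6667
  mean(Z) = (7 + 7 + 4 + 5 + 2 + 2) / 6 = 27/6 = 4.5

Step 2 — sample covariance S[i,j] = (1/(n-1)) · Σ_k (x_{k,i} - mean_i) · (x_{k,j} - mean_j), with n-1 = 5.
  S[X,X] = ((-1)·(-1) + (-4)·(-4) + (3)·(3) + (-1)·(-1) + (3)·(3) + (0)·(0)) / 5 = 36/5 = 7.2
  S[X,Y] = ((-1)·(4.3333) + (-4)·(2.3333) + (3)·(-2.6667) + (-1)·(1.3333) + (3)·(-2.6667) + (0)·(-2.6667)) / 5 = -31/5 = -6.2
  S[X,Z] = ((-1)·(2.5) + (-4)·(2.5) + (3)·(-0.5) + (-1)·(0.5) + (3)·(-2.5) + (0)·(-2.5)) / 5 = -22/5 = -4.4
  S[Y,Y] = ((4.3333)·(4.3333) + (2.3333)·(2.3333) + (-2.6667)·(-2.6667) + (1.3333)·(1.3333) + (-2.6667)·(-2.6667) + (-2.6667)·(-2.6667)) / 5 = 47.3333/5 = 9.4667
  S[Y,Z] = ((4.3333)·(2.5) + (2.3333)·(2.5) + (-2.6667)·(-0.5) + (1.3333)·(0.5) + (-2.6667)·(-2.5) + (-2.6667)·(-2.5)) / 5 = 32/5 = 6.4
  S[Z,Z] = ((2.5)·(2.5) + (2.5)·(2.5) + (-0.5)·(-0.5) + (0.5)·(0.5) + (-2.5)·(-2.5) + (-2.5)·(-2.5)) / 5 = 25.5/5 = 5.1

S is symmetric (S[j,i] = S[i,j]). Assembling:

S = [[7.2, -6.2, -4.4],
 [-6.2, 9.4667, 6.4],
 [-4.4, 6.4, 5.1]]


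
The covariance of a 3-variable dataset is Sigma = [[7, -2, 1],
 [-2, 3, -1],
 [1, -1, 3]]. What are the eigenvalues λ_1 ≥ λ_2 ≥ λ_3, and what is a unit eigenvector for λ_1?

Step 1 — characteristic polynomial p(λ) = det(λI - Sigma) = λ³ - tr·λ² + c_1·λ - det, where tr = trace, c_1 = sum of the principal 2×2 minors, det = det(Sigma):
  tr = 7 + 3 + 3 = 13,
  c_1 = (7·3 - (-2)²) + (7·3 - (1)²) + (3·3 - (-1)²) = 17 + 20 + 8 = 45,
  det = 7·(3·3 - (-1)²) - (-2)·((-2)·3 - (-1)·(1)) + (1)·((-2)·(-1) - 3·(1)) = 7·(8) - (-2)·(-5) + (1)·(-1) = 45.
  So p(λ) = λ³ - 13λ² + 45λ - 45.
Step 2 — look for an integer root (rational root theorem: any rational root is an integer divisor of 45). Testing λ = 3:
  p(3) = 27 - 117 + 135 - 45 = 0  ✓
  Dividing out (λ - 3): p(λ) = (λ - 3)(λ² - 10λ + 15).
Step 3 — remaining eigenvalues from the quadratic λ² - 10λ + 15 = 0:
  Δ = 10² - 4·15 = 100 - 60 = 40,  λ = (10 ± √40)/2 = (10 ± 6.3246)/2 ≈ 8.1623 or 1.8377.
  Sorted: λ_1 = 8.1623,  λ_2 = 3,  λ_3 = 1.8377  (check: sum = 13 = tr ✓).

Step 4 — unit eigenvector for λ_1 ≈ 8.1623: v spans the null space of (Sigma - λ_1 I), whose rows are
  r_1 = (-1.1623, -2, 1),  r_2 = (-2, -5.1623, -1),  r_3 = (1, -1, -5.1623).
  v is orthogonal to every row, so take v ∝ r_1 × r_2 = ((-2)·(-1) - (1)·(-5.1623), (1)·(-2) - (-1.1623)·(-1), (-1.1623)·(-5.1623) - (-2)·(-2)) ≈ (7.1623, -3.1623, 2).
  Let u = (7.1623, -3.1623, 2).
  ||u|| = √((7.1623)² + (-3.1623)² + (2)²) = √(65.2982) ≈ 8.0807,  v_1 = u/||u|| ≈ (0.8863, -0.3913, 0.2475) (||v_1|| = 1).

λ_1 = 8.1623,  λ_2 = 3,  λ_3 = 1.8377;  v_1 ≈ (0.8863, -0.3913, 0.2475)


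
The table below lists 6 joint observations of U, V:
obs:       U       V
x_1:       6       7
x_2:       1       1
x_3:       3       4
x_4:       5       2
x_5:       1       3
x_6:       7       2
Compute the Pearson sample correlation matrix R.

Step 1 — column means:
  mean(U) = (6 + 1 + 3 + 5 + 1 + 7) / 6 = 23/6 = 3.8333
  mean(V) = (7 + 1 + 4 + 2 + 3 + 2) / 6 = 19/6 = 3.1667

Step 2 — sample variances and covariances s[i,j] = (1/(n-1)) · Σ_k (x_{k,i} - mean_i) · (x_{k,j} - mean_j), with n-1 = 5:
  s[U,U] = ((2.1667)·(2.1667) + (-2.8333)·(-2.8333) + (-0.8333)·(-0.8333) + (1.1667)·(1.1667) + (-2.8333)·(-2.8333) + (3.1667)·(3.1667)) / 5 = 32.8333/5 = 6.5667
  s[U,V] = ((2.1667)·(3.8333) + (-2.8333)·(-2.1667) + (-0.8333)·(0.8333) + (1.1667)·(-1.1667) + (-2.8333)·(-0.1667) + (3.1667)·(-1.1667)) / 5 = 9.1667/5 = 1.8333
  s[V,V] = ((3.8333)·(3.8333) + (-2.1667)·(-2.1667) + (0.8333)·(0.8333) + (-1.1667)·(-1.1667) + (-0.1667)·(-0.1667) + (-1.1667)·(-1.1667)) / 5 = 22.8333/5 = 4.5667
  Sample standard deviations s_i = √(s[i,i]):
  s(U) = √(6.5667) = 2.5626
  s(V) = √(4.5667) = 2.137

Step 3 — r_{ij} = s_{ij} / (s_i · s_j):
  r[U,U] = 1 (diagonal).
  r[U,V] = 1.8333 / (2.5626 · 2.137) = 1.8333 / 5.4761 = 0.3348
  r[V,V] = 1 (diagonal).

R is symmetric with unit diagonal. Assembling:

R = [[1, 0.3348],
 [0.3348, 1]]


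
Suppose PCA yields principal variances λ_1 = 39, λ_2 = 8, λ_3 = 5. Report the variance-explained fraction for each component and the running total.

Step 1 — total variance = trace(Sigma) = Σ λ_i = 39 + 8 + 5 = 52.

Step 2 — fraction explained by component i = λ_i / Σ λ:
  PC1: 39/52 = 0.75
  PC2: 8/52 = 0.1538
  PC3: 5/52 = 0.0962

Step 3 — cumulative fraction after k components = (λ_1 + ... + λ_k) / Σ λ:
  k = 1: 39/52 = 0.75
  k = 2: (39 + 8)/52 = 47/52 = 0.9038
  k = 3: (39 + 8 + 5)/52 = 52/52 = 1

Summary (fraction, with percent):

explained: PC1 0.75 (75%), PC2 0.1538 (15.38%), PC3 0.0962 (9.62%);  cumulative: 0.75, 0.9038, 1


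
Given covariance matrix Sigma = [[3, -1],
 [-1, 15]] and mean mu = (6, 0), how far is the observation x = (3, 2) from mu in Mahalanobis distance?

Step 1 — centre the observation: (x - mu) = (-3, 2).

Step 2 — invert Sigma. det(Sigma) = 3·15 - (-1)² = 44.
  Sigma^{-1} = (1/det) · [[d, -b], [-b, a]] = [[0.3409, 0.0227],
 [0.0227, 0.0682]].

Step 3 — form the quadratic (x - mu)^T · Sigma^{-1} · (x - mu):
  Sigma^{-1} · (x - mu) = (-0.9773, 0.0682).
  (x - mu)^T · [Sigma^{-1} · (x - mu)] = (-3)·(-0.9773) + (2)·(0.0682) = 3.0682.

Step 4 — take square root: d = √(3.0682) ≈ 1.7516.

d(x, mu) = √(3.0682) ≈ 1.7516


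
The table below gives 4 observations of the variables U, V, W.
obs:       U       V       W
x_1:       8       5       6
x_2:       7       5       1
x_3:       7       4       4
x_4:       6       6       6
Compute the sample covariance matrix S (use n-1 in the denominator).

Step 1 — column means:
  mean(U) = (8 + 7 + 7 + 6) / 4 = 28/4 = 7
  mean(V) = (5 + 5 + 4 + 6) / 4 = 20/4 = 5
  mean(W) = (6 + 1 + 4 + 6) / 4 = 17/4 = 4.25

Step 2 — sample covariance S[i,j] = (1/(n-1)) · Σ_k (x_{k,i} - mean_i) · (x_{k,j} - mean_j), with n-1 = 3.
  S[U,U] = ((1)·(1) + (0)·(0) + (0)·(0) + (-1)·(-1)) / 3 = 2/3 = 0.6667
  S[U,V] = ((1)·(0) + (0)·(0) + (0)·(-1) + (-1)·(1)) / 3 = -1/3 = -0.3333
  S[U,W] = ((1)·(1.75) + (0)·(-3.25) + (0)·(-0.25) + (-1)·(1.75)) / 3 = 0/3 = 0
  S[V,V] = ((0)·(0) + (0)·(0) + (-1)·(-1) + (1)·(1)) / 3 = 2/3 = 0.6667
  S[V,W] = ((0)·(1.75) + (0)·(-3.25) + (-1)·(-0.25) + (1)·(1.75)) / 3 = 2/3 = 0.6667
  S[W,W] = ((1.75)·(1.75) + (-3.25)·(-3.25) + (-0.25)·(-0.25) + (1.75)·(1.75)) / 3 = 16.75/3 = 5.5833

S is symmetric (S[j,i] = S[i,j]). Assembling:

S = [[0.6667, -0.3333, 0],
 [-0.3333, 0.6667, 0.6667],
 [0, 0.6667, 5.5833]]


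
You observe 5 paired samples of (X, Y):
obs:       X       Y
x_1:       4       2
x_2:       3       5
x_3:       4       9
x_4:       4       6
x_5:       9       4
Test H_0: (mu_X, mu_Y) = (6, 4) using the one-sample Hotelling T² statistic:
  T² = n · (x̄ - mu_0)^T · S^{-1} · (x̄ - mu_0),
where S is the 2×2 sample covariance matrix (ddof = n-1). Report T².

Step 1 — sample mean vector:
  mean(X) = (4 + 3 + 4 + 4 + 9) / 5 = 24/5 = 4.8
  mean(Y) = (2 + 5 + 9 + 6 + 4) / 5 = 26/5 = 5.2
  x̄ = (4.8, 5.2),  deviation x̄ - mu_0 = (4.8, 5.2) - (6, 4) = (-1.2, 1.2).

Step 2 — sample covariance matrix, S[i,j] = (1/(n-1)) · Σ_k (x_{k,i} - mean_i) · (x_{k,j} - mean_j), divisor n-1 = 4:
  S[X,X] = ((-0.8)·(-0.8) + (-1.8)·(-1.8) + (-0.8)·(-0.8) + (-0.8)·(-0.8) + (4.2)·(4.2)) / 4 = 22.8/4 = 5.7
  S[X,Y] = ((-0.8)·(-3.2) + (-1.8)·(-0.2) + (-0.8)·(3.8) + (-0.8)·(0.8) + (4.2)·(-1.2)) / 4 = -5.8/4 = -1.45
  S[Y,Y] = ((-3.2)·(-3.2) + (-0.2)·(-0.2) + (3.8)·(3.8) + (0.8)·(0.8) + (-1.2)·(-1.2)) / 4 = 26.8/4 = 6.7
  S = [[5.7, -1.45],
 [-1.45, 6.7]].

Step 3 — invert S. det(S) = 5.7·6.7 - (-1.45)² = 36.0875.
  S^{-1} = (1/det) · [[d, -b], [-b, a]] = [[0.1857, 0.0402],
 [0.0402, 0.1579]].

Step 4 — quadratic form (x̄ - mu_0)^T · S^{-1} · (x̄ - mu_0):
  S^{-1} · (x̄ - mu_0) = (-0.1746, 0.1413),
  (x̄ - mu_0)^T · [...] = (-1.2)·(-0.1746) + (1.2)·(0.1413) = 0.3791.

Step 5 — scale by n: T² = 5 · 0.3791 = 1.8954.

T² ≈ 1.8954


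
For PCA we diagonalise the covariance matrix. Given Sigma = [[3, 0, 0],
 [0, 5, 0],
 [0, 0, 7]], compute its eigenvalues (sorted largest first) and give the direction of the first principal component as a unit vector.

Step 1 — characteristic polynomial p(λ) = det(λI - Sigma) = λ³ - tr·λ² + c_1·λ - det, where tr = trace, c_1 = sum of the principal 2×2 minors, det = det(Sigma):
  tr = 3 + 5 + 7 = 15,
  c_1 = (3·5 - (0)²) + (3·7 - (0)²) + (5·7 - (0)²) = 15 + 21 + 35 = 71,
  det = 3·(5·7 - (0)²) - (0)·((0)·7 - (0)·(0)) + (0)·((0)·(0) - 5·(0)) = 3·(35) - (0)·(0) + (0)·(0) = 105.
  So p(λ) = λ³ - 15λ² + 71λ - 105.
Step 2 — look for an integer root (rational root theorem: any rational root is an integer divisor of 105). Testing λ = 3:
  p(3) = 27 - 135 + 213 - 105 = 0  ✓
  Dividing out (λ - 3): p(λ) = (λ - 3)(λ² - 12λ + 35).
Step 3 — remaining eigenvalues from the quadratic λ² - 12λ + 35 = 0:
  Δ = 12² - 4·35 = 144 - 140 = 4,  λ = (12 ± √4)/2 = (12 ± 2)/2 = 7 or 5.
  Sorted: λ_1 = 7,  λ_2 = 5,  λ_3 = 3  (check: sum = 15 = tr ✓).

Step 4 — unit eigenvector for λ_1 = 7: v spans the null space of (Sigma - λ_1 I), whose rows are
  r_1 = (-4, 0, 0),  r_2 = (0, -2, 0),  r_3 = (0, 0, 0).
  v is orthogonal to every row, so take v ∝ r_1 × r_2 = ((0)·(0) - (0)·(-2), (0)·(0) - (-4)·(0), (-4)·(-2) - (0)·(0)) = (0, 0, 8).
  Rescale (divide by 8): u = (0, 0, 1).
  ||u|| = √((0)² + (0)² + (1)²) = √(1) = 1,  v_1 = u/||u|| ≈ (0, 0, 1) (||v_1|| = 1).

λ_1 = 7,  λ_2 = 5,  λ_3 = 3;  v_1 ≈ (0, 0, 1)


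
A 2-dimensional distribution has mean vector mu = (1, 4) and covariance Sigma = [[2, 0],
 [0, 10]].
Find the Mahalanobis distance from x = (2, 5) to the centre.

Step 1 — centre the observation: (x - mu) = (1, 1).

Step 2 — invert Sigma. det(Sigma) = 2·10 - (0)² = 20.
  Sigma^{-1} = (1/det) · [[d, -b], [-b, a]] = [[0.5, 0],
 [0, 0.1]].

Step 3 — form the quadratic (x - mu)^T · Sigma^{-1} · (x - mu):
  Sigma^{-1} · (x - mu) = (0.5, 0.1).
  (x - mu)^T · [Sigma^{-1} · (x - mu)] = (1)·(0.5) + (1)·(0.1) = 0.6.

Step 4 — take square root: d = √(0.6) ≈ 0.7746.

d(x, mu) = √(0.6) ≈ 0.7746


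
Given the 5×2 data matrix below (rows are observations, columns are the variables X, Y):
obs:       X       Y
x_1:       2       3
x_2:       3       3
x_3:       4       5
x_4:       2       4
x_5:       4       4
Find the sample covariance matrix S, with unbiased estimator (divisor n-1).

Step 1 — column means:
  mean(X) = (2 + 3 + 4 + 2 + 4) / 5 = 15/5 = 3
  mean(Y) = (3 + 3 + 5 + 4 + 4) / 5 = 19/5 = 3.8

Step 2 — sample covariance S[i,j] = (1/(n-1)) · Σ_k (x_{k,i} - mean_i) · (x_{k,j} - mean_j), with n-1 = 4.
  S[X,X] = ((-1)·(-1) + (0)·(0) + (1)·(1) + (-1)·(-1) + (1)·(1)) / 4 = 4/4 = 1
  S[X,Y] = ((-1)·(-0.8) + (0)·(-0.8) + (1)·(1.2) + (-1)·(0.2) + (1)·(0.2)) / 4 = 2/4 = 0.5
  S[Y,Y] = ((-0.8)·(-0.8) + (-0.8)·(-0.8) + (1.2)·(1.2) + (0.2)·(0.2) + (0.2)·(0.2)) / 4 = 2.8/4 = 0.7

S is symmetric (S[j,i] = S[i,j]). Assembling:

S = [[1, 0.5],
 [0.5, 0.7]]


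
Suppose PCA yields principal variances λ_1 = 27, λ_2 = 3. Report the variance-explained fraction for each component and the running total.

Step 1 — total variance = trace(Sigma) = Σ λ_i = 27 + 3 = 30.

Step 2 — fraction explained by component i = λ_i / Σ λ:
  PC1: 27/30 = 0.9
  PC2: 3/30 = 0.1

Step 3 — cumulative fraction after k components = (λ_1 + ... + λ_k) / Σ λ:
  k = 1: 27/30 = 0.9
  k = 2: (27 + 3)/30 = 30/30 = 1

Summary (fraction, with percent):

explained: PC1 0.9 (90%), PC2 0.1 (10%);  cumulative: 0.9, 1


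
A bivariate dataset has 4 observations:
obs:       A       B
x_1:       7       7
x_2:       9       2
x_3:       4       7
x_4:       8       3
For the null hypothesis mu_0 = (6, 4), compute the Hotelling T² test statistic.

Step 1 — sample mean vector:
  mean(A) = (7 + 9 + 4 + 8) / 4 = 28/4 = 7
  mean(B) = (7 + 2 + 7 + 3) / 4 = 19/4 = 4.75
  x̄ = (7, 4.75),  deviation x̄ - mu_0 = (7, 4.75) - (6, 4) = (1, 0.75).

Step 2 — sample covariance matrix, S[i,j] = (1/(n-1)) · Σ_k (x_{k,i} - mean_i) · (x_{k,j} - mean_j), divisor n-1 = 3:
  S[A,A] = ((0)·(0) + (2)·(2) + (-3)·(-3) + (1)·(1)) / 3 = 14/3 = 4.6667
  S[A,B] = ((0)·(2.25) + (2)·(-2.75) + (-3)·(2.25) + (1)·(-1.75)) / 3 = -14/3 = -4.6667
  S[B,B] = ((2.25)·(2.25) + (-2.75)·(-2.75) + (2.25)·(2.25) + (-1.75)·(-1.75)) / 3 = 20.75/3 = 6.9167
  S = [[4.6667, -4.6667],
 [-4.6667, 6.9167]].

Step 3 — invert S. det(S) = 4.6667·6.9167 - (-4.6667)² = 10.5.
  S^{-1} = (1/det) · [[d, -b], [-b, a]] = [[0.6587, 0.4444],
 [0.4444, 0.4444]].

Step 4 — quadratic form (x̄ - mu_0)^T · S^{-1} · (x̄ - mu_0):
  S^{-1} · (x̄ - mu_0) = (0.9921, 0.7778),
  (x̄ - mu_0)^T · [...] = (1)·(0.9921) + (0.75)·(0.7778) = 1.5754.

Step 5 — scale by n: T² = 4 · 1.5754 = 6.3016.

T² ≈ 6.3016


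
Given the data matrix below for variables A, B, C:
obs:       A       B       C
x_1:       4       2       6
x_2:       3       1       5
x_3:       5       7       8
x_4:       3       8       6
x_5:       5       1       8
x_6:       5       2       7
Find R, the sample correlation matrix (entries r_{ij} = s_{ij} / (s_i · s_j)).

Step 1 — column means:
  mean(A) = (4 + 3 + 5 + 3 + 5 + 5) / 6 = 25/6 = 4.1667
  mean(B) = (2 + 1 + 7 + 8 + 1 + 2) / 6 = 21/6 = 3.5
  mean(C) = (6 + 5 + 8 + 6 + 8 + 7) / 6 = 40/6 = 6.6667

Step 2 — sample variances and covariances s[i,j] = (1/(n-1)) · Σ_k (x_{k,i} - mean_i) · (x_{k,j} - mean_j), with n-1 = 5:
  s[A,A] = ((-0.1667)·(-0.1667) + (-1.1667)·(-1.1667) + (0.8333)·(0.8333) + (-1.1667)·(-1.1667) + (0.8333)·(0.8333) + (0.8333)·(0.8333)) / 5 = 4.8333/5 = 0.9667
  s[A,B] = ((-0.1667)·(-1.5) + (-1.1667)·(-2.5) + (0.8333)·(3.5) + (-1.1667)·(4.5) + (0.8333)·(-2.5) + (0.8333)·(-1.5)) / 5 = -2.5/5 = -0.5
  s[A,C] = ((-0.1667)·(-0.6667) + (-1.1667)·(-1.6667) + (0.8333)·(1.3333) + (-1.1667)·(-0.6667) + (0.8333)·(1.3333) + (0.8333)·(0.3333)) / 5 = 5.3333/5 = 1.0667
  s[B,B] = ((-1.5)·(-1.5) + (-2.5)·(-2.5) + (3.5)·(3.5) + (4.5)·(4.5) + (-2.5)·(-2.5) + (-1.5)·(-1.5)) / 5 = 49.5/5 = 9.9
  s[B,C] = ((-1.5)·(-0.6667) + (-2.5)·(-1.6667) + (3.5)·(1.3333) + (4.5)·(-0.6667) + (-2.5)·(1.3333) + (-1.5)·(0.3333)) / 5 = 3/5 = 0.6
  s[C,C] = ((-0.6667)·(-0.6667) + (-1.6667)·(-1.6667) + (1.3333)·(1.3333) + (-0.6667)·(-0.6667) + (1.3333)·(1.3333) + (0.3333)·(0.3333)) / 5 = 7.3333/5 = 1.4667
  Sample standard deviations s_i = √(s[i,i]):
  s(A) = √(0.9667) = 0.9832
  s(B) = √(9.9) = 3.1464
  s(C) = √(1.4667) = 1.2111

Step 3 — r_{ij} = s_{ij} / (s_i · s_j):
  r[A,A] = 1 (diagonal).
  r[A,B] = -0.5 / (0.9832 · 3.1464) = -0.5 / 3.0935 = -0.1616
  r[A,C] = 1.0667 / (0.9832 · 1.2111) = 1.0667 / 1.1907 = 0.8958
  r[B,B] = 1 (diagonal).
  r[B,C] = 0.6 / (3.1464 · 1.2111) = 0.6 / 3.8105 = 0.1575
  r[C,C] = 1 (diagonal).

R is symmetric with unit diagonal. Assembling:

R = [[1, -0.1616, 0.8958],
 [-0.1616, 1, 0.1575],
 [0.8958, 0.1575, 1]]


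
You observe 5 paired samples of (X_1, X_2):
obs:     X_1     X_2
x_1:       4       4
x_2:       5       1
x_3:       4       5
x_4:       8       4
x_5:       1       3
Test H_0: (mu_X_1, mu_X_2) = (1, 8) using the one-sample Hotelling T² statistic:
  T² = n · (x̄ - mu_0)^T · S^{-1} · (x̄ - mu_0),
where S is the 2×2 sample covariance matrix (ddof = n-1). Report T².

Step 1 — sample mean vector:
  mean(X_1) = (4 + 5 + 4 + 8 + 1) / 5 = 22/5 = 4.4
  mean(X_2) = (4 + 1 + 5 + 4 + 3) / 5 = 17/5 = 3.4
  x̄ = (4.4, 3.4),  deviation x̄ - mu_0 = (4.4, 3.4) - (1, 8) = (3.4, -4.6).

Step 2 — sample covariance matrix, S[i,j] = (1/(n-1)) · Σ_k (x_{k,i} - mean_i) · (x_{k,j} - mean_j), divisor n-1 = 4:
  S[X_1,X_1] = ((-0.4)·(-0.4) + (0.6)·(0.6) + (-0.4)·(-0.4) + (3.6)·(3.6) + (-3.4)·(-3.4)) / 4 = 25.2/4 = 6.3
  S[X_1,X_2] = ((-0.4)·(0.6) + (0.6)·(-2.4) + (-0.4)·(1.6) + (3.6)·(0.6) + (-3.4)·(-0.4)) / 4 = 1.2/4 = 0.3
  S[X_2,X_2] = ((0.6)·(0.6) + (-2.4)·(-2.4) + (1.6)·(1.6) + (0.6)·(0.6) + (-0.4)·(-0.4)) / 4 = 9.2/4 = 2.3
  S = [[6.3, 0.3],
 [0.3, 2.3]].

Step 3 — invert S. det(S) = 6.3·2.3 - (0.3)² = 14.4.
  S^{-1} = (1/det) · [[d, -b], [-b, a]] = [[0.1597, -0.0208],
 [-0.0208, 0.4375]].

Step 4 — quadratic form (x̄ - mu_0)^T · S^{-1} · (x̄ - mu_0):
  S^{-1} · (x̄ - mu_0) = (0.6389, -2.0833),
  (x̄ - mu_0)^T · [...] = (3.4)·(0.6389) + (-4.6)·(-2.0833) = 11.7556.

Step 5 — scale by n: T² = 5 · 11.7556 = 58.7778.

T² ≈ 58.7778


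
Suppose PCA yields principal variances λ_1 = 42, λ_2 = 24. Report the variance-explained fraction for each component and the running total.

Step 1 — total variance = trace(Sigma) = Σ λ_i = 42 + 24 = 66.

Step 2 — fraction explained by component i = λ_i / Σ λ:
  PC1: 42/66 = 0.6364
  PC2: 24/66 = 0.3636

Step 3 — cumulative fraction after k components = (λ_1 + ... + λ_k) / Σ λ:
  k = 1: 42/66 = 0.6364
  k = 2: (42 + 24)/66 = 66/66 = 1

Summary (fraction, with percent):

explained: PC1 0.6364 (63.64%), PC2 0.3636 (36.36%);  cumulative: 0.6364, 1


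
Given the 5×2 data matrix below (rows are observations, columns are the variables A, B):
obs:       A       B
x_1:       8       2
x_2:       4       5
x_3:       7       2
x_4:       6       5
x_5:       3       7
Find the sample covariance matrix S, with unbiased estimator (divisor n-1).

Step 1 — column means:
  mean(A) = (8 + 4 + 7 + 6 + 3) / 5 = 28/5 = 5.6
  mean(B) = (2 + 5 + 2 + 5 + 7) / 5 = 21/5 = 4.2

Step 2 — sample covariance S[i,j] = (1/(n-1)) · Σ_k (x_{k,i} - mean_i) · (x_{k,j} - mean_j), with n-1 = 4.
  S[A,A] = ((2.4)·(2.4) + (-1.6)·(-1.6) + (1.4)·(1.4) + (0.4)·(0.4) + (-2.6)·(-2.6)) / 4 = 17.2/4 = 4.3
  S[A,B] = ((2.4)·(-2.2) + (-1.6)·(0.8) + (1.4)·(-2.2) + (0.4)·(0.8) + (-2.6)·(2.8)) / 4 = -16.6/4 = -4.15
  S[B,B] = ((-2.2)·(-2.2) + (0.8)·(0.8) + (-2.2)·(-2.2) + (0.8)·(0.8) + (2.8)·(2.8)) / 4 = 18.8/4 = 4.7

S is symmetric (S[j,i] = S[i,j]). Assembling:

S = [[4.3, -4.15],
 [-4.15, 4.7]]


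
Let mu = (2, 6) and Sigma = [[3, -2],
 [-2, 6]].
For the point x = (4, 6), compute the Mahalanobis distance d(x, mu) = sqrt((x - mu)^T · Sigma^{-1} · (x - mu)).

Step 1 — centre the observation: (x - mu) = (2, 0).

Step 2 — invert Sigma. det(Sigma) = 3·6 - (-2)² = 14.
  Sigma^{-1} = (1/det) · [[d, -b], [-b, a]] = [[0.4286, 0.1429],
 [0.1429, 0.2143]].

Step 3 — form the quadratic (x - mu)^T · Sigma^{-1} · (x - mu):
  Sigma^{-1} · (x - mu) = (0.8571, 0.2857).
  (x - mu)^T · [Sigma^{-1} · (x - mu)] = (2)·(0.8571) + (0)·(0.2857) = 1.7143.

Step 4 — take square root: d = √(1.7143) ≈ 1.3093.

d(x, mu) = √(1.7143) ≈ 1.3093


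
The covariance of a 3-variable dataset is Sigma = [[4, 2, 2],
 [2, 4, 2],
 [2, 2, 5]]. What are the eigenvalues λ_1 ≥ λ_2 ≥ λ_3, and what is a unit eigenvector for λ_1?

Step 1 — characteristic polynomial p(λ) = det(λI - Sigma) = λ³ - tr·λ² + c_1·λ - det, where tr = trace, c_1 = sum of the principal 2×2 minors, det = det(Sigma):
  tr = 4 + 4 + 5 = 13,
  c_1 = (4·4 - (2)²) + (4·5 - (2)²) + (4·5 - (2)²) = 12 + 16 + 16 = 44,
  det = 4·(4·5 - (2)²) - (2)·((2)·5 - (2)·(2)) + (2)·((2)·(2) - 4·(2)) = 4·(16) - (2)·(6) + (2)·(-4) = 44.
  So p(λ) = λ³ - 13λ² + 44λ - 44.
Step 2 — look for an integer root (rational root theorem: any rational root is an integer divisor of 44). Testing λ = 2:
  p(2) = 8 - 52 + 88 - 44 = 0  ✓
  Dividing out (λ - 2): p(λ) = (λ - 2)(λ² - 11λ + 22).
Step 3 — remaining eigenvalues from the quadratic λ² - 11λ + 22 = 0:
  Δ = 11² - 4·22 = 121 - 88 = 33,  λ = (11 ± √33)/2 = (11 ± 5.7446)/2 ≈ 8.3723 or 2.6277.
  Sorted: λ_1 = 8.3723,  λ_2 = 2.6277,  λ_3 = 2  (check: sum = 13 = tr ✓).

Step 4 — unit eigenvector for λ_1 ≈ 8.3723: v spans the null space of (Sigma - λ_1 I), whose rows are
  r_1 = (-4.3723, 2, 2),  r_2 = (2, -4.3723, 2),  r_3 = (2, 2, -3.3723).
  v is orthogonal to every row, so take v ∝ r_1 × r_2 = ((2)·(2) - (2)·(-4.3723), (2)·(2) - (-4.3723)·(2), (-4.3723)·(-4.3723) - (2)·(2)) ≈ (12.7446, 12.7446, 15.1168).
  Let u = (12.7446, 12.7446, 15.1168).
  ||u|| = √((12.7446)² + (12.7446)² + (15.1168)²) = √(553.3667) ≈ 23.5237,  v_1 = u/||u|| ≈ (0.5418, 0.5418, 0.6426) (||v_1|| = 1).

λ_1 = 8.3723,  λ_2 = 2.6277,  λ_3 = 2;  v_1 ≈ (0.5418, 0.5418, 0.6426)


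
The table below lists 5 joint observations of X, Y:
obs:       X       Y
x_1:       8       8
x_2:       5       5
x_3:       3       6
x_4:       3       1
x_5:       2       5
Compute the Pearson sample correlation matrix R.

Step 1 — column means:
  mean(X) = (8 + 5 + 3 + 3 + 2) / 5 = 21/5 = 4.2
  mean(Y) = (8 + 5 + 6 + 1 + 5) / 5 = 25/5 = 5

Step 2 — sample variances and covariances s[i,j] = (1/(n-1)) · Σ_k (x_{k,i} - mean_i) · (x_{k,j} - mean_j), with n-1 = 4:
  s[X,X] = ((3.8)·(3.8) + (0.8)·(0.8) + (-1.2)·(-1.2) + (-1.2)·(-1.2) + (-2.2)·(-2.2)) / 4 = 22.8/4 = 5.7
  s[X,Y] = ((3.8)·(3) + (0.8)·(0) + (-1.2)·(1) + (-1.2)·(-4) + (-2.2)·(0)) / 4 = 15/4 = 3.75
  s[Y,Y] = ((3)·(3) + (0)·(0) + (1)·(1) + (-4)·(-4) + (0)·(0)) / 4 = 26/4 = 6.5
  Sample standard deviations s_i = √(s[i,i]):
  s(X) = √(5.7) = 2.3875
  s(Y) = √(6.5) = 2.5495

Step 3 — r_{ij} = s_{ij} / (s_i · s_j):
  r[X,X] = 1 (diagonal).
  r[X,Y] = 3.75 / (2.3875 · 2.5495) = 3.75 / 6.0869 = 0.6161
  r[Y,Y] = 1 (diagonal).

R is symmetric with unit diagonal. Assembling:

R = [[1, 0.6161],
 [0.6161, 1]]


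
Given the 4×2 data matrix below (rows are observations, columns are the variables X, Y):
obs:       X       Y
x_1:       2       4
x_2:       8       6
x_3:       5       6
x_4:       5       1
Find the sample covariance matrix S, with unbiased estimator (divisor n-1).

Step 1 — column means:
  mean(X) = (2 + 8 + 5 + 5) / 4 = 20/4 = 5
  mean(Y) = (4 + 6 + 6 + 1) / 4 = 17/4 = 4.25

Step 2 — sample covariance S[i,j] = (1/(n-1)) · Σ_k (x_{k,i} - mean_i) · (x_{k,j} - mean_j), with n-1 = 3.
  S[X,X] = ((-3)·(-3) + (3)·(3) + (0)·(0) + (0)·(0)) / 3 = 18/3 = 6
  S[X,Y] = ((-3)·(-0.25) + (3)·(1.75) + (0)·(1.75) + (0)·(-3.25)) / 3 = 6/3 = 2
  S[Y,Y] = ((-0.25)·(-0.25) + (1.75)·(1.75) + (1.75)·(1.75) + (-3.25)·(-3.25)) / 3 = 16.75/3 = 5.5833

S is symmetric (S[j,i] = S[i,j]). Assembling:

S = [[6, 2],
 [2, 5.5833]]


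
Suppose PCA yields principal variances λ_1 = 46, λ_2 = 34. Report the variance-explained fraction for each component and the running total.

Step 1 — total variance = trace(Sigma) = Σ λ_i = 46 + 34 = 80.

Step 2 — fraction explained by component i = λ_i / Σ λ:
  PC1: 46/80 = 0.575
  PC2: 34/80 = 0.425

Step 3 — cumulative fraction after k components = (λ_1 + ... + λ_k) / Σ λ:
  k = 1: 46/80 = 0.575
  k = 2: (46 + 34)/80 = 80/80 = 1

Summary (fraction, with percent):

explained: PC1 0.575 (57.5%), PC2 0.425 (42.5%);  cumulative: 0.575, 1


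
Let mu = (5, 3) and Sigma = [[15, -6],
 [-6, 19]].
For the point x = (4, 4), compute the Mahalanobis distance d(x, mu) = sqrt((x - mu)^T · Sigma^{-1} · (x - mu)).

Step 1 — centre the observation: (x - mu) = (-1, 1).

Step 2 — invert Sigma. det(Sigma) = 15·19 - (-6)² = 249.
  Sigma^{-1} = (1/det) · [[d, -b], [-b, a]] = [[0.0763, 0.0241],
 [0.0241, 0.0602]].

Step 3 — form the quadratic (x - mu)^T · Sigma^{-1} · (x - mu):
  Sigma^{-1} · (x - mu) = (-0.0522, 0.0361).
  (x - mu)^T · [Sigma^{-1} · (x - mu)] = (-1)·(-0.0522) + (1)·(0.0361) = 0.0884.

Step 4 — take square root: d = √(0.0884) ≈ 0.2972.

d(x, mu) = √(0.0884) ≈ 0.2972


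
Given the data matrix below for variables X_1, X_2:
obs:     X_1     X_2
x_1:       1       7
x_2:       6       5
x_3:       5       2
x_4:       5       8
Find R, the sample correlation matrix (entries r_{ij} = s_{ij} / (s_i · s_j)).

Step 1 — column means:
  mean(X_1) = (1 + 6 + 5 + 5) / 4 = 17/4 = 4.25
  mean(X_2) = (7 + 5 + 2 + 8) / 4 = 22/4 = 5.5

Step 2 — sample variances and covariances s[i,j] = (1/(n-1)) · Σ_k (x_{k,i} - mean_i) · (x_{k,j} - mean_j), with n-1 = 3:
  s[X_1,X_1] = ((-3.25)·(-3.25) + (1.75)·(1.75) + (0.75)·(0.75) + (0.75)·(0.75)) / 3 = 14.75/3 = 4.9167
  s[X_1,X_2] = ((-3.25)·(1.5) + (1.75)·(-0.5) + (0.75)·(-3.5) + (0.75)·(2.5)) / 3 = -6.5/3 = -2.1667
  s[X_2,X_2] = ((1.5)·(1.5) + (-0.5)·(-0.5) + (-3.5)·(-3.5) + (2.5)·(2.5)) / 3 = 21/3 = 7
  Sample standard deviations s_i = √(s[i,i]):
  s(X_1) = √(4.9167) = 2.2174
  s(X_2) = √(7) = 2.6458

Step 3 — r_{ij} = s_{ij} / (s_i · s_j):
  r[X_1,X_1] = 1 (diagonal).
  r[X_1,X_2] = -2.1667 / (2.2174 · 2.6458) = -2.1667 / 5.8666 = -0.3693
  r[X_2,X_2] = 1 (diagonal).

R is symmetric with unit diagonal. Assembling:

R = [[1, -0.3693],
 [-0.3693, 1]]


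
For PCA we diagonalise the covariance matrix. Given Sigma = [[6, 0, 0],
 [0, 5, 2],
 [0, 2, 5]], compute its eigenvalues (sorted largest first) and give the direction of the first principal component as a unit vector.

Step 1 — characteristic polynomial p(λ) = det(λI - Sigma) = λ³ - tr·λ² + c_1·λ - det, where tr = trace, c_1 = sum of the principal 2×2 minors, det = det(Sigma):
  tr = 6 + 5 + 5 = 16,
  c_1 = (6·5 - (0)²) + (6·5 - (0)²) + (5·5 - (2)²) = 30 + 30 + 21 = 81,
  det = 6·(5·5 - (2)²) - (0)·((0)·5 - (2)·(0)) + (0)·((0)·(2) - 5·(0)) = 6·(21) - (0)·(0) + (0)·(0) = 126.
  So p(λ) = λ³ - 16λ² + 81λ - 126.
Step 2 — look for an integer root (rational root theorem: any rational root is an integer divisor of 126). Testing λ = 3:
  p(3) = 27 - 144 + 243 - 126 = 0  ✓
  Dividing out (λ - 3): p(λ) = (λ - 3)(λ² - 13λ + 42).
Step 3 — remaining eigenvalues from the quadratic λ² - 13λ + 42 = 0:
  Δ = 13² - 4·42 = 169 - 168 = 1,  λ = (13 ± √1)/2 = (13 ± 1)/2 = 7 or 6.
  Sorted: λ_1 = 7,  λ_2 = 6,  λ_3 = 3  (check: sum = 16 = tr ✓).

Step 4 — unit eigenvector for λ_1 = 7: v spans the null space of (Sigma - λ_1 I), whose rows are
  r_1 = (-1, 0, 0),  r_2 = (0, -2, 2),  r_3 = (0, 2, -2).
  v is orthogonal to every row, so take v ∝ r_1 × r_2 = ((0)·(2) - (0)·(-2), (0)·(0) - (-1)·(2), (-1)·(-2) - (0)·(0)) = (0, 2, 2).
  Rescale (divide by 2): u = (0, 1, 1).
  ||u|| = √((0)² + (1)² + (1)²) = √(2) ≈ 1.4142,  v_1 = u/||u|| ≈ (0, 0.7071, 0.7071) (||v_1|| = 1).

λ_1 = 7,  λ_2 = 6,  λ_3 = 3;  v_1 ≈ (0, 0.7071, 0.7071)


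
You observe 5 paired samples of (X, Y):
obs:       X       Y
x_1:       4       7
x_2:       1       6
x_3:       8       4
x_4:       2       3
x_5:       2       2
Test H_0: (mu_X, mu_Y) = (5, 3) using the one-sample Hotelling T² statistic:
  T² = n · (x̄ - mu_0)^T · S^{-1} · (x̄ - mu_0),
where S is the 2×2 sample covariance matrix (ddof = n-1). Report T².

Step 1 — sample mean vector:
  mean(X) = (4 + 1 + 8 + 2 + 2) / 5 = 17/5 = 3.4
  mean(Y) = (7 + 6 + 4 + 3 + 2) / 5 = 22/5 = 4.4
  x̄ = (3.4, 4.4),  deviation x̄ - mu_0 = (3.4, 4.4) - (5, 3) = (-1.6, 1.4).

Step 2 — sample covariance matrix, S[i,j] = (1/(n-1)) · Σ_k (x_{k,i} - mean_i) · (x_{k,j} - mean_j), divisor n-1 = 4:
  S[X,X] = ((0.6)·(0.6) + (-2.4)·(-2.4) + (4.6)·(4.6) + (-1.4)·(-1.4) + (-1.4)·(-1.4)) / 4 = 31.2/4 = 7.8
  S[X,Y] = ((0.6)·(2.6) + (-2.4)·(1.6) + (4.6)·(-0.4) + (-1.4)·(-1.4) + (-1.4)·(-2.4)) / 4 = 1.2/4 = 0.3
  S[Y,Y] = ((2.6)·(2.6) + (1.6)·(1.6) + (-0.4)·(-0.4) + (-1.4)·(-1.4) + (-2.4)·(-2.4)) / 4 = 17.2/4 = 4.3
  S = [[7.8, 0.3],
 [0.3, 4.3]].

Step 3 — invert S. det(S) = 7.8·4.3 - (0.3)² = 33.45.
  S^{-1} = (1/det) · [[d, -b], [-b, a]] = [[0.1286, -0.009],
 [-0.009, 0.2332]].

Step 4 — quadratic form (x̄ - mu_0)^T · S^{-1} · (x̄ - mu_0):
  S^{-1} · (x̄ - mu_0) = (-0.2182, 0.3408),
  (x̄ - mu_0)^T · [...] = (-1.6)·(-0.2182) + (1.4)·(0.3408) = 0.8263.

Step 5 — scale by n: T² = 5 · 0.8263 = 4.1315.

T² ≈ 4.1315


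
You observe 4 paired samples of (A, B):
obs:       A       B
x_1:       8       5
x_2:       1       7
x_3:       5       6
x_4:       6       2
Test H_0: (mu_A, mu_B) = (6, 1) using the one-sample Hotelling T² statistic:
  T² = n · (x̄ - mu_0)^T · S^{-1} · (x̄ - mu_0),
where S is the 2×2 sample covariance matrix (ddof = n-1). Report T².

Step 1 — sample mean vector:
  mean(A) = (8 + 1 + 5 + 6) / 4 = 20/4 = 5
  mean(B) = (5 + 7 + 6 + 2) / 4 = 20/4 = 5
  x̄ = (5, 5),  deviation x̄ - mu_0 = (5, 5) - (6, 1) = (-1, 4).

Step 2 — sample covariance matrix, S[i,j] = (1/(n-1)) · Σ_k (x_{k,i} - mean_i) · (x_{k,j} - mean_j), divisor n-1 = 3:
  S[A,A] = ((3)·(3) + (-4)·(-4) + (0)·(0) + (1)·(1)) / 3 = 26/3 = 8.6667
  S[A,B] = ((3)·(0) + (-4)·(2) + (0)·(1) + (1)·(-3)) / 3 = -11/3 = -3.6667
  S[B,B] = ((0)·(0) + (2)·(2) + (1)·(1) + (-3)·(-3)) / 3 = 14/3 = 4.6667
  S = [[8.6667, -3.6667],
 [-3.6667, 4.6667]].

Step 3 — invert S. det(S) = 8.6667·4.6667 - (-3.6667)² = 27.
  S^{-1} = (1/det) · [[d, -b], [-b, a]] = [[0.1728, 0.1358],
 [0.1358, 0.321]].

Step 4 — quadratic form (x̄ - mu_0)^T · S^{-1} · (x̄ - mu_0):
  S^{-1} · (x̄ - mu_0) = (0.3704, 1.1481),
  (x̄ - mu_0)^T · [...] = (-1)·(0.3704) + (4)·(1.1481) = 4.2222.

Step 5 — scale by n: T² = 4 · 4.2222 = 16.8889.

T² ≈ 16.8889


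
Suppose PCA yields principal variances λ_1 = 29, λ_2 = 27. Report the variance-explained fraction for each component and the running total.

Step 1 — total variance = trace(Sigma) = Σ λ_i = 29 + 27 = 56.

Step 2 — fraction explained by component i = λ_i / Σ λ:
  PC1: 29/56 = 0.5179
  PC2: 27/56 = 0.4821

Step 3 — cumulative fraction after k components = (λ_1 + ... + λ_k) / Σ λ:
  k = 1: 29/56 = 0.5179
  k = 2: (29 + 27)/56 = 56/56 = 1

Summary (fraction, with percent):

explained: PC1 0.5179 (51.79%), PC2 0.4821 (48.21%);  cumulative: 0.5179, 1


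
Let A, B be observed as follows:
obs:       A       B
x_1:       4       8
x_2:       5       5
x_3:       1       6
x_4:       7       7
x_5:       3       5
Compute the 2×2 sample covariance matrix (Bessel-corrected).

Step 1 — column means:
  mean(A) = (4 + 5 + 1 + 7 + 3) / 5 = 20/5 = 4
  mean(B) = (8 + 5 + 6 + 7 + 5) / 5 = 31/5 = 6.2

Step 2 — sample covariance S[i,j] = (1/(n-1)) · Σ_k (x_{k,i} - mean_i) · (x_{k,j} - mean_j), with n-1 = 4.
  S[A,A] = ((0)·(0) + (1)·(1) + (-3)·(-3) + (3)·(3) + (-1)·(-1)) / 4 = 20/4 = 5
  S[A,B] = ((0)·(1.8) + (1)·(-1.2) + (-3)·(-0.2) + (3)·(0.8) + (-1)·(-1.2)) / 4 = 3/4 = 0.75
  S[B,B] = ((1.8)·(1.8) + (-1.2)·(-1.2) + (-0.2)·(-0.2) + (0.8)·(0.8) + (-1.2)·(-1.2)) / 4 = 6.8/4 = 1.7

S is symmetric (S[j,i] = S[i,j]). Assembling:

S = [[5, 0.75],
 [0.75, 1.7]]


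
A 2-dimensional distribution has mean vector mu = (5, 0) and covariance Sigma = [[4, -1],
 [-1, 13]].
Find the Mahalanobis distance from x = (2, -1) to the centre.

Step 1 — centre the observation: (x - mu) = (-3, -1).

Step 2 — invert Sigma. det(Sigma) = 4·13 - (-1)² = 51.
  Sigma^{-1} = (1/det) · [[d, -b], [-b, a]] = [[0.2549, 0.0196],
 [0.0196, 0.0784]].

Step 3 — form the quadratic (x - mu)^T · Sigma^{-1} · (x - mu):
  Sigma^{-1} · (x - mu) = (-0.7843, -0.1373).
  (x - mu)^T · [Sigma^{-1} · (x - mu)] = (-3)·(-0.7843) + (-1)·(-0.1373) = 2.4902.

Step 4 — take square root: d = √(2.4902) ≈ 1.578.

d(x, mu) = √(2.4902) ≈ 1.578


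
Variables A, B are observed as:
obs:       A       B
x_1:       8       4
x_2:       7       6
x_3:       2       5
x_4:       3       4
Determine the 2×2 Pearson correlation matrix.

Step 1 — column means:
  mean(A) = (8 + 7 + 2 + 3) / 4 = 20/4 = 5
  mean(B) = (4 + 6 + 5 + 4) / 4 = 19/4 = 4.75

Step 2 — sample variances and covariances s[i,j] = (1/(n-1)) · Σ_k (x_{k,i} - mean_i) · (x_{k,j} - mean_j), with n-1 = 3:
  s[A,A] = ((3)·(3) + (2)·(2) + (-3)·(-3) + (-2)·(-2)) / 3 = 26/3 = 8.6667
  s[A,B] = ((3)·(-0.75) + (2)·(1.25) + (-3)·(0.25) + (-2)·(-0.75)) / 3 = 1/3 = 0.3333
  s[B,B] = ((-0.75)·(-0.75) + (1.25)·(1.25) + (0.25)·(0.25) + (-0.75)·(-0.75)) / 3 = 2.75/3 = 0.9167
  Sample standard deviations s_i = √(s[i,i]):
  s(A) = √(8.6667) = 2.9439
  s(B) = √(0.9167) = 0.9574

Step 3 — r_{ij} = s_{ij} / (s_i · s_j):
  r[A,A] = 1 (diagonal).
  r[A,B] = 0.3333 / (2.9439 · 0.9574) = 0.3333 / 2.8186 = 0.1183
  r[B,B] = 1 (diagonal).

R is symmetric with unit diagonal. Assembling:

R = [[1, 0.1183],
 [0.1183, 1]]


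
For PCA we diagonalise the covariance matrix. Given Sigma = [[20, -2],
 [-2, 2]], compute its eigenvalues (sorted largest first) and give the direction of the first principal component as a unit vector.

Step 1 — characteristic polynomial of 2×2 Sigma:
  det(Sigma - λI) = λ² - trace · λ + det = 0.
  trace = 20 + 2 = 22, det = 20·2 - (-2)² = 36.
Step 2 — discriminant:
  Δ = trace² - 4·det = 484 - 144 = 340.
Step 3 — eigenvalues:
  λ = (trace ± √Δ)/2 = (22 ± 18.4391)/2,
  λ_1 = 20.2195,  λ_2 = 1.7805.

Step 4 — unit eigenvector for λ_1: solve (Sigma - λ_1 I)v = 0. First row:
  (20 - 20.2195)·v_x + (-2)·v_y = 0, i.e. (-0.2195)·v_x + (-2)·v_y = 0,
  so v ∝ (b, λ_1 - a) = (-2, 0.2195); multiply by -1 so the first entry is positive: u = (2, -0.2195).
  ||u|| = √((2)² + (-0.2195)²) = √(4.0482) ≈ 2.012,
  v_1 = u/||u|| ≈ (0.994, -0.1091) (||v_1|| = 1).

λ_1 = 20.2195,  λ_2 = 1.7805;  v_1 ≈ (0.994, -0.1091)


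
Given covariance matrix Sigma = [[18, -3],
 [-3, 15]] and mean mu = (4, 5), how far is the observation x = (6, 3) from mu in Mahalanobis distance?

Step 1 — centre the observation: (x - mu) = (2, -2).

Step 2 — invert Sigma. det(Sigma) = 18·15 - (-3)² = 261.
  Sigma^{-1} = (1/det) · [[d, -b], [-b, a]] = [[0.0575, 0.0115],
 [0.0115, 0.069]].

Step 3 — form the quadratic (x - mu)^T · Sigma^{-1} · (x - mu):
  Sigma^{-1} · (x - mu) = (0.092, -0.1149).
  (x - mu)^T · [Sigma^{-1} · (x - mu)] = (2)·(0.092) + (-2)·(-0.1149) = 0.4138.

Step 4 — take square root: d = √(0.4138) ≈ 0.6433.

d(x, mu) = √(0.4138) ≈ 0.6433


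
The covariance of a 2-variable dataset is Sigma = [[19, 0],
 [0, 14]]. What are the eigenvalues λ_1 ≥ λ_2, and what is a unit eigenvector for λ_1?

Step 1 — characteristic polynomial of 2×2 Sigma:
  det(Sigma - λI) = λ² - trace · λ + det = 0.
  trace = 19 + 14 = 33, det = 19·14 - (0)² = 266.
Step 2 — discriminant:
  Δ = trace² - 4·det = 1089 - 1064 = 25.
Step 3 — eigenvalues:
  λ = (trace ± √Δ)/2 = (33 ± 5)/2,
  λ_1 = 19,  λ_2 = 14.

Step 4 — unit eigenvector for λ_1: Sigma is diagonal, so its eigenvectors are the coordinate axes. λ_1 = 19 is the diagonal entry on the first coordinate axis, hence
  v_1 = (1, 0) (||v_1|| = 1).

λ_1 = 19,  λ_2 = 14;  v_1 ≈ (1, 0)


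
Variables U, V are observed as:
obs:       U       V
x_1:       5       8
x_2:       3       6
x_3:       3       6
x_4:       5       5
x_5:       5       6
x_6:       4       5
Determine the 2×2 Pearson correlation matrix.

Step 1 — column means:
  mean(U) = (5 + 3 + 3 + 5 + 5 + 4) / 6 = 25/6 = 4.1667
  mean(V) = (8 + 6 + 6 + 5 + 6 + 5) / 6 = 36/6 = 6

Step 2 — sample variances and covariances s[i,j] = (1/(n-1)) · Σ_k (x_{k,i} - mean_i) · (x_{k,j} - mean_j), with n-1 = 5:
  s[U,U] = ((0.8333)·(0.8333) + (-1.1667)·(-1.1667) + (-1.1667)·(-1.1667) + (0.8333)·(0.8333) + (0.8333)·(0.8333) + (-0.1667)·(-0.1667)) / 5 = 4.8333/5 = 0.9667
  s[U,V] = ((0.8333)·(2) + (-1.1667)·(0) + (-1.1667)·(0) + (0.8333)·(-1) + (0.8333)·(0) + (-0.1667)·(-1)) / 5 = 1/5 = 0.2
  s[V,V] = ((2)·(2) + (0)·(0) + (0)·(0) + (-1)·(-1) + (0)·(0) + (-1)·(-1)) / 5 = 6/5 = 1.2
  Sample standard deviations s_i = √(s[i,i]):
  s(U) = √(0.9667) = 0.9832
  s(V) = √(1.2) = 1.0954

Step 3 — r_{ij} = s_{ij} / (s_i · s_j):
  r[U,U] = 1 (diagonal).
  r[U,V] = 0.2 / (0.9832 · 1.0954) = 0.2 / 1.077 = 0.1857
  r[V,V] = 1 (diagonal).

R is symmetric with unit diagonal. Assembling:

R = [[1, 0.1857],
 [0.1857, 1]]


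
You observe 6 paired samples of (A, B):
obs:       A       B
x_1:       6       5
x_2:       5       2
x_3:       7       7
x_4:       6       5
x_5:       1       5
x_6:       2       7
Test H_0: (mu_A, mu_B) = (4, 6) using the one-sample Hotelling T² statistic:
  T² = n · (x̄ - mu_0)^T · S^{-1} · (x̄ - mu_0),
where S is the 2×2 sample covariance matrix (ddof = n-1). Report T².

Step 1 — sample mean vector:
  mean(A) = (6 + 5 + 7 + 6 + 1 + 2) / 6 = 27/6 = 4.5
  mean(B) = (5 + 2 + 7 + 5 + 5 + 7) / 6 = 31/6 = 5.1667
  x̄ = (4.5, 5.1667),  deviation x̄ - mu_0 = (4.5, 5.1667) - (4, 6) = (0.5, -0.8333).

Step 2 — sample covariance matrix, S[i,j] = (1/(n-1)) · Σ_k (x_{k,i} - mean_i) · (x_{k,j} - mean_j), divisor n-1 = 5:
  S[A,A] = ((1.5)·(1.5) + (0.5)·(0.5) + (2.5)·(2.5) + (1.5)·(1.5) + (-3.5)·(-3.5) + (-2.5)·(-2.5)) / 5 = 29.5/5 = 5.9
  S[A,B] = ((1.5)·(-0.1667) + (0.5)·(-3.1667) + (2.5)·(1.8333) + (1.5)·(-0.1667) + (-3.5)·(-0.1667) + (-2.5)·(1.8333)) / 5 = -1.5/5 = -0.3
  S[B,B] = ((-0.1667)·(-0.1667) + (-3.1667)·(-3.1667) + (1.8333)·(1.8333) + (-0.1667)·(-0.1667) + (-0.1667)·(-0.1667) + (1.8333)·(1.8333)) / 5 = 16.8333/5 = 3.3667
  S = [[5.9, -0.3],
 [-0.3, 3.3667]].

Step 3 — invert S. det(S) = 5.9·3.3667 - (-0.3)² = 19.7733.
  S^{-1} = (1/det) · [[d, -b], [-b, a]] = [[0.1703, 0.0152],
 [0.0152, 0.2984]].

Step 4 — quadratic form (x̄ - mu_0)^T · S^{-1} · (x̄ - mu_0):
  S^{-1} · (x̄ - mu_0) = (0.0725, -0.2411),
  (x̄ - mu_0)^T · [...] = (0.5)·(0.0725) + (-0.8333)·(-0.2411) = 0.2371.

Step 5 — scale by n: T² = 6 · 0.2371 = 1.4228.

T² ≈ 1.4228


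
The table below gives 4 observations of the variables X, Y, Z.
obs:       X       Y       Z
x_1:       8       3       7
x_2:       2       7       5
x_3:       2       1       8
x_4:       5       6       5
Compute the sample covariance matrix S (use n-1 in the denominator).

Step 1 — column means:
  mean(X) = (8 + 2 + 2 + 5) / 4 = 17/4 = 4.25
  mean(Y) = (3 + 7 + 1 + 6) / 4 = 17/4 = 4.25
  mean(Z) = (7 + 5 + 8 + 5) / 4 = 25/4 = 6.25

Step 2 — sample covariance S[i,j] = (1/(n-1)) · Σ_k (x_{k,i} - mean_i) · (x_{k,j} - mean_j), with n-1 = 3.
  S[X,X] = ((3.75)·(3.75) + (-2.25)·(-2.25) + (-2.25)·(-2.25) + (0.75)·(0.75)) / 3 = 24.75/3 = 8.25
  S[X,Y] = ((3.75)·(-1.25) + (-2.25)·(2.75) + (-2.25)·(-3.25) + (0.75)·(1.75)) / 3 = -2.25/3 = -0.75
  S[X,Z] = ((3.75)·(0.75) + (-2.25)·(-1.25) + (-2.25)·(1.75) + (0.75)·(-1.25)) / 3 = 0.75/3 = 0.25
  S[Y,Y] = ((-1.25)·(-1.25) + (2.75)·(2.75) + (-3.25)·(-3.25) + (1.75)·(1.75)) / 3 = 22.75/3 = 7.5833
  S[Y,Z] = ((-1.25)·(0.75) + (2.75)·(-1.25) + (-3.25)·(1.75) + (1.75)·(-1.25)) / 3 = -12.25/3 = -4.0833
  S[Z,Z] = ((0.75)·(0.75) + (-1.25)·(-1.25) + (1.75)·(1.75) + (-1.25)·(-1.25)) / 3 = 6.75/3 = 2.25

S is symmetric (S[j,i] = S[i,j]). Assembling:

S = [[8.25, -0.75, 0.25],
 [-0.75, 7.5833, -4.0833],
 [0.25, -4.0833, 2.25]]
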